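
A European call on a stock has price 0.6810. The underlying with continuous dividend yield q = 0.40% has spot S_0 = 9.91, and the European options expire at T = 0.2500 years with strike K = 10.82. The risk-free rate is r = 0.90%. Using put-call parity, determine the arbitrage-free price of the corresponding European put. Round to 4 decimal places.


Put-call parity: C - P = S_0 * exp(-qT) - K * exp(-rT).
S_0 * exp(-qT) = 9.9100 * 0.99900050 = 9.90009495
K * exp(-rT) = 10.8200 * 0.99775253 = 10.79568237
P = C - S*exp(-qT) + K*exp(-rT)
P = 0.6810 - 9.90009495 + 10.79568237 = 1.5766

Answer: Put price = 1.5766


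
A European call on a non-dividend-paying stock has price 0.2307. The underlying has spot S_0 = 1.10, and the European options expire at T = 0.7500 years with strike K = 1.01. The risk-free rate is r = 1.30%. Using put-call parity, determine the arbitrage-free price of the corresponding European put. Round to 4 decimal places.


Answer: Put price = 0.1309

Derivation:
Put-call parity: C - P = S_0 * exp(-qT) - K * exp(-rT).
S_0 * exp(-qT) = 1.1000 * 1.00000000 = 1.10000000
K * exp(-rT) = 1.0100 * 0.99029738 = 1.00020035
P = C - S*exp(-qT) + K*exp(-rT)
P = 0.2307 - 1.10000000 + 1.00020035 = 0.1309


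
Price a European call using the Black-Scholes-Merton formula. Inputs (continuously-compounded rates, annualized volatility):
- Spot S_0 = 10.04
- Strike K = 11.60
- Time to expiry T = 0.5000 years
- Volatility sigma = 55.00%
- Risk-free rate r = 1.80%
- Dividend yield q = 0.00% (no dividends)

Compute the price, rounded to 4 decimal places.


d1 = (ln(S/K) + (r - q + 0.5*sigma^2) * T) / (sigma * sqrt(T)) = -0.15377126
d2 = d1 - sigma * sqrt(T) = -0.54267999
exp(-rT) = 0.99104038; exp(-qT) = 1.00000000
C = S_0 * exp(-qT) * N(d1) - K * exp(-rT) * N(d2)
N(d1) = 0.43889505; N(d2) = 0.29367508
C = 10.0400 * 1.00000000 * 0.43889505 - 11.6000 * 0.99104038 * 0.29367508 = 1.0304

Answer: Price = 1.0304


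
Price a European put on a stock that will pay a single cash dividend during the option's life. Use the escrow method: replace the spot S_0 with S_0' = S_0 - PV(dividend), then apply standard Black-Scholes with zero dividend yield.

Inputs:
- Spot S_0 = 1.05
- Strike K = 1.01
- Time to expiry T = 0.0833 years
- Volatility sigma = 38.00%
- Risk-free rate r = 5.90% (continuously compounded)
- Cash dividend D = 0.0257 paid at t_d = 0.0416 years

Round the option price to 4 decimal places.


Answer: Price = 0.0354

Derivation:
PV(D) = D * exp(-r * t_d) = 0.0257 * 0.99754861 = 0.02563700
S_0' = S_0 - PV(D) = 1.0500 - 0.02563700 = 1.02436300
d1 = (ln(S_0'/K) + (r + sigma^2/2)*T) / (sigma*sqrt(T)) = 0.22839913
d2 = d1 - sigma*sqrt(T) = 0.11872452
exp(-rT) = 0.99509736
N(-d1) = 0.40966798; N(-d2) = 0.45274680
P = K * exp(-rT) * N(-d2) - S_0' * N(-d1) = 1.0100 * 0.99509736 * 0.45274680 - 1.02436300 * 0.40966798 = 0.0354


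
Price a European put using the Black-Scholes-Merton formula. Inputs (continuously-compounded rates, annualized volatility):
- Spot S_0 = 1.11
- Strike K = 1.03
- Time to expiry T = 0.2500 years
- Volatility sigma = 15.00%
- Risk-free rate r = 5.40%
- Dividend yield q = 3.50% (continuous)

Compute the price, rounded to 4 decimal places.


Answer: Price = 0.0059

Derivation:
d1 = (ln(S/K) + (r - q + 0.5*sigma^2) * T) / (sigma * sqrt(T)) = 1.09818284
d2 = d1 - sigma * sqrt(T) = 1.02318284
exp(-rT) = 0.98659072; exp(-qT) = 0.99128817
P = K * exp(-rT) * N(-d2) - S_0 * exp(-qT) * N(-d1)
N(-d1) = 0.13606233; N(-d2) = 0.15311070
P = 1.0300 * 0.98659072 * 0.15311070 - 1.1100 * 0.99128817 * 0.13606233 = 0.0059


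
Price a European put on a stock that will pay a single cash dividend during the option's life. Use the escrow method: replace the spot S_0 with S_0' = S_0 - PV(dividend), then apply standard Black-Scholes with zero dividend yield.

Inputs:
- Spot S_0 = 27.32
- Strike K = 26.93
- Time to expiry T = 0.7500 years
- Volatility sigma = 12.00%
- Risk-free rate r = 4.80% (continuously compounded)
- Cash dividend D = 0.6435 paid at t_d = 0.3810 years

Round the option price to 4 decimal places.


PV(D) = D * exp(-r * t_d) = 0.6435 * 0.98187821 = 0.63183863
S_0' = S_0 - PV(D) = 27.3200 - 0.63183863 = 26.68816137
d1 = (ln(S_0'/K) + (r + sigma^2/2)*T) / (sigma*sqrt(T)) = 0.31156867
d2 = d1 - sigma*sqrt(T) = 0.20764562
exp(-rT) = 0.96464029
N(-d1) = 0.37768417; N(-d2) = 0.41775284
P = K * exp(-rT) * N(-d2) - S_0' * N(-d1) = 26.9300 * 0.96464029 * 0.41775284 - 26.68816137 * 0.37768417 = 0.7726

Answer: Price = 0.7726


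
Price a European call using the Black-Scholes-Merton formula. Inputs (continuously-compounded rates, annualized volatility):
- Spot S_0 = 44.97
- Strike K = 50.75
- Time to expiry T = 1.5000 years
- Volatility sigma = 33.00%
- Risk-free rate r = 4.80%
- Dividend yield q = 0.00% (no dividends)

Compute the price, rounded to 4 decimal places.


Answer: Price = 6.3084

Derivation:
d1 = (ln(S/K) + (r - q + 0.5*sigma^2) * T) / (sigma * sqrt(T)) = 0.08105333
d2 = d1 - sigma * sqrt(T) = -0.32311248
exp(-rT) = 0.93053090; exp(-qT) = 1.00000000
C = S_0 * exp(-qT) * N(d1) - K * exp(-rT) * N(d2)
N(d1) = 0.53230023; N(d2) = 0.37330503
C = 44.9700 * 1.00000000 * 0.53230023 - 50.7500 * 0.93053090 * 0.37330503 = 6.3084


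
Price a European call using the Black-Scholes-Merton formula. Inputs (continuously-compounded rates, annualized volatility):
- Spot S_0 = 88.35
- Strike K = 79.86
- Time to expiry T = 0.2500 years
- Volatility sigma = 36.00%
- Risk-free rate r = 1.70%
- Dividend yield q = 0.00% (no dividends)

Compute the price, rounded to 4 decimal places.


d1 = (ln(S/K) + (r - q + 0.5*sigma^2) * T) / (sigma * sqrt(T)) = 0.67489498
d2 = d1 - sigma * sqrt(T) = 0.49489498
exp(-rT) = 0.99575902; exp(-qT) = 1.00000000
C = S_0 * exp(-qT) * N(d1) - K * exp(-rT) * N(d2)
N(d1) = 0.75012876; N(d2) = 0.68966287
C = 88.3500 * 1.00000000 * 0.75012876 - 79.8600 * 0.99575902 * 0.68966287 = 11.4310

Answer: Price = 11.4310


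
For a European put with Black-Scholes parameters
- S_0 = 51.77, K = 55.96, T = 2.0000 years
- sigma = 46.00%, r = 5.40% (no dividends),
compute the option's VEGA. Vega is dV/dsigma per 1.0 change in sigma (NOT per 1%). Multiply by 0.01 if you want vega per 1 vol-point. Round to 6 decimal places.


d1 = 0.3716517596; d2 = -0.2788864791
phi(d1) = 0.3723201977; exp(-qT) = 1.0000000000; exp(-rT) = 0.8976275964
Vega = S * exp(-qT) * phi(d1) * sqrt(T) = 51.7700 * 1.0000000000 * 0.3723201977 * 1.4142135624 = 27.258990

Answer: Vega = 27.258990


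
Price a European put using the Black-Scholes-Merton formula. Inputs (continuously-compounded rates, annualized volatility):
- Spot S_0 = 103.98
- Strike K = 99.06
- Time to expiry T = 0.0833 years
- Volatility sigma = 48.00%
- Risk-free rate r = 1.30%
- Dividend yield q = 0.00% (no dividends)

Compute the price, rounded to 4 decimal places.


d1 = (ln(S/K) + (r - q + 0.5*sigma^2) * T) / (sigma * sqrt(T)) = 0.42697751
d2 = d1 - sigma * sqrt(T) = 0.28844116
exp(-rT) = 0.99891769; exp(-qT) = 1.00000000
P = K * exp(-rT) * N(-d2) - S_0 * exp(-qT) * N(-d1)
N(-d1) = 0.33469785; N(-d2) = 0.38650453
P = 99.0600 * 0.99891769 * 0.38650453 - 103.9800 * 1.00000000 * 0.33469785 = 3.4438

Answer: Price = 3.4438


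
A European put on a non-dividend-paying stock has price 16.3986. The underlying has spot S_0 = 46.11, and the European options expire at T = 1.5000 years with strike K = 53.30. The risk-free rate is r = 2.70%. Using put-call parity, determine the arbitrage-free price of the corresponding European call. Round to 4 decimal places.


Answer: Call price = 11.3241

Derivation:
Put-call parity: C - P = S_0 * exp(-qT) - K * exp(-rT).
S_0 * exp(-qT) = 46.1100 * 1.00000000 = 46.11000000
K * exp(-rT) = 53.3000 * 0.96030916 = 51.18447847
C = P + S*exp(-qT) - K*exp(-rT)
C = 16.3986 + 46.11000000 - 51.18447847 = 11.3241


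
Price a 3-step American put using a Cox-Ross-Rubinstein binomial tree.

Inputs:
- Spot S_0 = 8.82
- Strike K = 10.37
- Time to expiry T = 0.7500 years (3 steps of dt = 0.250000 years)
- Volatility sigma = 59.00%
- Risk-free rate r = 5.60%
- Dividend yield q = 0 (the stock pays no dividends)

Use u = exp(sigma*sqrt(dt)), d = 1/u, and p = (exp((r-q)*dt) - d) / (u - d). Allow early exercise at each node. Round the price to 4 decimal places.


dt = T/N = 0.250000
u = exp(sigma*sqrt(dt)) = 1.343126; d = 1/u = 0.744532
p = (exp((r-q)*dt) - d) / (u - d) = 0.450333
Discount per step: exp(-r*dt) = 0.986098
Stock lattice S(k, i) with i counting down-moves:
  k=0: S(0,0) = 8.8200
  k=1: S(1,0) = 11.8464; S(1,1) = 6.5668
  k=2: S(2,0) = 15.9112; S(2,1) = 8.8200; S(2,2) = 4.8892
  k=3: S(3,0) = 21.3707; S(3,1) = 11.8464; S(3,2) = 6.5668; S(3,3) = 3.6401
Terminal payoffs V(N, i) = max(K - S_T, 0):
  V(3,0) = 0.000000; V(3,1) = 0.000000; V(3,2) = 3.803231; V(3,3) = 6.729861
Backward induction: V(k, i) = exp(-r*dt) * [p * V(k+1, i) + (1-p) * V(k+1, i+1)]; then take max(V_cont, immediate exercise) for American.
  V(2,0) = exp(-r*dt) * [p*0.000000 + (1-p)*0.000000] = 0.000000; exercise = 0.000000; V(2,0) = max -> 0.000000
  V(2,1) = exp(-r*dt) * [p*0.000000 + (1-p)*3.803231] = 2.061448; exercise = 1.550000; V(2,1) = max -> 2.061448
  V(2,2) = exp(-r*dt) * [p*3.803231 + (1-p)*6.729861] = 5.336665; exercise = 5.480833; V(2,2) = max -> 5.480833
  V(1,0) = exp(-r*dt) * [p*0.000000 + (1-p)*2.061448] = 1.117357; exercise = 0.000000; V(1,0) = max -> 1.117357
  V(1,1) = exp(-r*dt) * [p*2.061448 + (1-p)*5.480833] = 3.886183; exercise = 3.803231; V(1,1) = max -> 3.886183
  V(0,0) = exp(-r*dt) * [p*1.117357 + (1-p)*3.886183] = 2.602597; exercise = 1.550000; V(0,0) = max -> 2.602597

Answer: Price = V(0,0) = 2.6026


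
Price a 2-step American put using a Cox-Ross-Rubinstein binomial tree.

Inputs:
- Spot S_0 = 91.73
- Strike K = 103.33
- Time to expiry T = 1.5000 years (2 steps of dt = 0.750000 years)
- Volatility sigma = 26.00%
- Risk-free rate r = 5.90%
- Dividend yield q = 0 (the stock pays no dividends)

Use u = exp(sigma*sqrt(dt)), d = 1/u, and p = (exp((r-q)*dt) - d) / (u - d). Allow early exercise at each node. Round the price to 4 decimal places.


Answer: Price = V(0,0) = 15.7757

Derivation:
dt = T/N = 0.750000
u = exp(sigma*sqrt(dt)) = 1.252531; d = 1/u = 0.798383
p = (exp((r-q)*dt) - d) / (u - d) = 0.543568
Discount per step: exp(-r*dt) = 0.956715
Stock lattice S(k, i) with i counting down-moves:
  k=0: S(0,0) = 91.7300
  k=1: S(1,0) = 114.8947; S(1,1) = 73.2357
  k=2: S(2,0) = 143.9092; S(2,1) = 91.7300; S(2,2) = 58.4701
Terminal payoffs V(N, i) = max(K - S_T, 0):
  V(2,0) = 0.000000; V(2,1) = 11.600000; V(2,2) = 44.859856
Backward induction: V(k, i) = exp(-r*dt) * [p * V(k+1, i) + (1-p) * V(k+1, i+1)]; then take max(V_cont, immediate exercise) for American.
  V(1,0) = exp(-r*dt) * [p*0.000000 + (1-p)*11.600000] = 5.065432; exercise = 0.000000; V(1,0) = max -> 5.065432
  V(1,1) = exp(-r*dt) * [p*11.600000 + (1-p)*44.859856] = 25.621645; exercise = 30.094310; V(1,1) = max -> 30.094310
  V(0,0) = exp(-r*dt) * [p*5.065432 + (1-p)*30.094310] = 15.775663; exercise = 11.600000; V(0,0) = max -> 15.775663


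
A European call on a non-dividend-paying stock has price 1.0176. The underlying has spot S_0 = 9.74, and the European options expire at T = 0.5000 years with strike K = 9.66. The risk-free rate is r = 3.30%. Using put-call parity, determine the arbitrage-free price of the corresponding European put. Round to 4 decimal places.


Put-call parity: C - P = S_0 * exp(-qT) - K * exp(-rT).
S_0 * exp(-qT) = 9.7400 * 1.00000000 = 9.74000000
K * exp(-rT) = 9.6600 * 0.98363538 = 9.50191776
P = C - S*exp(-qT) + K*exp(-rT)
P = 1.0176 - 9.74000000 + 9.50191776 = 0.7795

Answer: Put price = 0.7795


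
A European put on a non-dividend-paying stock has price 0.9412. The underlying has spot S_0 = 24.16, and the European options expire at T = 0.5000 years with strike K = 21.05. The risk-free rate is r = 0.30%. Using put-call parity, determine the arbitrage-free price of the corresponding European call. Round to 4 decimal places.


Answer: Call price = 4.0828

Derivation:
Put-call parity: C - P = S_0 * exp(-qT) - K * exp(-rT).
S_0 * exp(-qT) = 24.1600 * 1.00000000 = 24.16000000
K * exp(-rT) = 21.0500 * 0.99850112 = 21.01844867
C = P + S*exp(-qT) - K*exp(-rT)
C = 0.9412 + 24.16000000 - 21.01844867 = 4.0828


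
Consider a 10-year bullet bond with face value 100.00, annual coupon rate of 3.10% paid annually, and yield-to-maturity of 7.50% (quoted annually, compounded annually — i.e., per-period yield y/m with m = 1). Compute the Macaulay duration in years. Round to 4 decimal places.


Coupon per period c = face * coupon_rate / m = 3.100000
Periods per year m = 1; per-period yield y/m = 0.075000
Number of cashflows N = 10
Cashflows (t years, CF_t, discount factor 1/(1+y/m)^(m*t), PV):
  t = 1.0000: CF_t = 3.100000, DF = 0.930233, PV = 2.883721
  t = 2.0000: CF_t = 3.100000, DF = 0.865333, PV = 2.682531
  t = 3.0000: CF_t = 3.100000, DF = 0.804961, PV = 2.495378
  t = 4.0000: CF_t = 3.100000, DF = 0.748801, PV = 2.321282
  t = 5.0000: CF_t = 3.100000, DF = 0.696559, PV = 2.159332
  t = 6.0000: CF_t = 3.100000, DF = 0.647962, PV = 2.008681
  t = 7.0000: CF_t = 3.100000, DF = 0.602755, PV = 1.868540
  t = 8.0000: CF_t = 3.100000, DF = 0.560702, PV = 1.738177
  t = 9.0000: CF_t = 3.100000, DF = 0.521583, PV = 1.616909
  t = 10.0000: CF_t = 103.100000, DF = 0.485194, PV = 50.023494
Price P = sum_t PV_t = 69.798044
Macaulay numerator sum_t t * PV_t:
  t * PV_t at t = 1.0000: 2.883721
  t * PV_t at t = 2.0000: 5.365062
  t * PV_t at t = 3.0000: 7.486133
  t * PV_t at t = 4.0000: 9.285127
  t * PV_t at t = 5.0000: 10.796659
  t * PV_t at t = 6.0000: 12.052084
  t * PV_t at t = 7.0000: 13.079781
  t * PV_t at t = 8.0000: 13.905415
  t * PV_t at t = 9.0000: 14.552179
  t * PV_t at t = 10.0000: 500.234940
Macaulay duration D = (sum_t t * PV_t) / P = 589.641102 / 69.798044 = 8.447817

Answer: Macaulay duration = 8.4478 years


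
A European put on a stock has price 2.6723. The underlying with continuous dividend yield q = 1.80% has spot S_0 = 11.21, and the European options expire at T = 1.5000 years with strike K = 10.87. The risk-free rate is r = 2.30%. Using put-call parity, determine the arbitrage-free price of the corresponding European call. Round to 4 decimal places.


Put-call parity: C - P = S_0 * exp(-qT) - K * exp(-rT).
S_0 * exp(-qT) = 11.2100 * 0.97336124 = 10.91137952
K * exp(-rT) = 10.8700 * 0.96608834 = 10.50138025
C = P + S*exp(-qT) - K*exp(-rT)
C = 2.6723 + 10.91137952 - 10.50138025 = 3.0823

Answer: Call price = 3.0823


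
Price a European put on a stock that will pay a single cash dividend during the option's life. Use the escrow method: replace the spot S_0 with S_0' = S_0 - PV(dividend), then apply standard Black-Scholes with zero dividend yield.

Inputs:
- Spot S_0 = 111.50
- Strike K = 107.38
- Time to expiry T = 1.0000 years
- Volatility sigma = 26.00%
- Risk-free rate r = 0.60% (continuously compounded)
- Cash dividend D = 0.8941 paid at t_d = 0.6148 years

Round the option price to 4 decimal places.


Answer: Price = 9.4095

Derivation:
PV(D) = D * exp(-r * t_d) = 0.8941 * 0.99631800 = 0.89080792
S_0' = S_0 - PV(D) = 111.5000 - 0.89080792 = 110.60919208
d1 = (ln(S_0'/K) + (r + sigma^2/2)*T) / (sigma*sqrt(T)) = 0.26703558
d2 = d1 - sigma*sqrt(T) = 0.00703558
exp(-rT) = 0.99401796
N(-d1) = 0.39472088; N(-d2) = 0.49719323
P = K * exp(-rT) * N(-d2) - S_0' * N(-d1) = 107.3800 * 0.99401796 * 0.49719323 - 110.60919208 * 0.39472088 = 9.4095


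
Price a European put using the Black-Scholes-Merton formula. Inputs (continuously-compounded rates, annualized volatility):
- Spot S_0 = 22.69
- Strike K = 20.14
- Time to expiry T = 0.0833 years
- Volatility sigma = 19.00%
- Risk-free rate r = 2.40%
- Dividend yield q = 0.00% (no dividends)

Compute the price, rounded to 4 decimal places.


d1 = (ln(S/K) + (r - q + 0.5*sigma^2) * T) / (sigma * sqrt(T)) = 2.23787761
d2 = d1 - sigma * sqrt(T) = 2.18304030
exp(-rT) = 0.99800280; exp(-qT) = 1.00000000
P = K * exp(-rT) * N(-d2) - S_0 * exp(-qT) * N(-d1)
N(-d1) = 0.01261452; N(-d2) = 0.01451642
P = 20.1400 * 0.99800280 * 0.01451642 - 22.6900 * 1.00000000 * 0.01261452 = 0.0056

Answer: Price = 0.0056


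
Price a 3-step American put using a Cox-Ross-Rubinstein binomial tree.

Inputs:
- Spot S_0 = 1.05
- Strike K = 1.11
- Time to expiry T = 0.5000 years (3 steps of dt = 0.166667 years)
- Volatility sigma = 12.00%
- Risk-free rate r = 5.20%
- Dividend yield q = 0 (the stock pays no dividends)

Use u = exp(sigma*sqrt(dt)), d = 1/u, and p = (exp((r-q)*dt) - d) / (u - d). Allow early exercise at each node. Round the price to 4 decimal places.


Answer: Price = V(0,0) = 0.0617

Derivation:
dt = T/N = 0.166667
u = exp(sigma*sqrt(dt)) = 1.050210; d = 1/u = 0.952191
p = (exp((r-q)*dt) - d) / (u - d) = 0.576558
Discount per step: exp(-r*dt) = 0.991371
Stock lattice S(k, i) with i counting down-moves:
  k=0: S(0,0) = 1.0500
  k=1: S(1,0) = 1.1027; S(1,1) = 0.9998
  k=2: S(2,0) = 1.1581; S(2,1) = 1.0500; S(2,2) = 0.9520
  k=3: S(3,0) = 1.2162; S(3,1) = 1.1027; S(3,2) = 0.9998; S(3,3) = 0.9065
Terminal payoffs V(N, i) = max(K - S_T, 0):
  V(3,0) = 0.000000; V(3,1) = 0.007280; V(3,2) = 0.110200; V(3,3) = 0.203514
Backward induction: V(k, i) = exp(-r*dt) * [p * V(k+1, i) + (1-p) * V(k+1, i+1)]; then take max(V_cont, immediate exercise) for American.
  V(2,0) = exp(-r*dt) * [p*0.000000 + (1-p)*0.007280] = 0.003056; exercise = 0.000000; V(2,0) = max -> 0.003056
  V(2,1) = exp(-r*dt) * [p*0.007280 + (1-p)*0.110200] = 0.050422; exercise = 0.060000; V(2,1) = max -> 0.060000
  V(2,2) = exp(-r*dt) * [p*0.110200 + (1-p)*0.203514] = 0.148421; exercise = 0.157999; V(2,2) = max -> 0.157999
  V(1,0) = exp(-r*dt) * [p*0.003056 + (1-p)*0.060000] = 0.026934; exercise = 0.007280; V(1,0) = max -> 0.026934
  V(1,1) = exp(-r*dt) * [p*0.060000 + (1-p)*0.157999] = 0.100621; exercise = 0.110200; V(1,1) = max -> 0.110200
  V(0,0) = exp(-r*dt) * [p*0.026934 + (1-p)*0.110200] = 0.061656; exercise = 0.060000; V(0,0) = max -> 0.061656


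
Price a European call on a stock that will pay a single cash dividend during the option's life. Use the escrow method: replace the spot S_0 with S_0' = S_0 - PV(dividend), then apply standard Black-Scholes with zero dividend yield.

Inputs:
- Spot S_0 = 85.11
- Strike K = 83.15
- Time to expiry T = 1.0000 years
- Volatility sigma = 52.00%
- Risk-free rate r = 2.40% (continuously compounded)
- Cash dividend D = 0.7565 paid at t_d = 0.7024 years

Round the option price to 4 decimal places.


PV(D) = D * exp(-r * t_d) = 0.7565 * 0.98328369 = 0.74385411
S_0' = S_0 - PV(D) = 85.1100 - 0.74385411 = 84.36614589
d1 = (ln(S_0'/K) + (r + sigma^2/2)*T) / (sigma*sqrt(T)) = 0.33407692
d2 = d1 - sigma*sqrt(T) = -0.18592308
exp(-rT) = 0.97628571
N(d1) = 0.63083924; N(d2) = 0.42625254
C = S_0' * N(d1) - K * exp(-rT) * N(d2) = 84.36614589 * 0.63083924 - 83.1500 * 0.97628571 * 0.42625254 = 18.6191

Answer: Price = 18.6191


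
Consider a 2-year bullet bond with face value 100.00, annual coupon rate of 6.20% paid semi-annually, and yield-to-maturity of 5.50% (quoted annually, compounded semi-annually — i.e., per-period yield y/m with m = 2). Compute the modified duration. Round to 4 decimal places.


Answer: Modified duration = 1.8611

Derivation:
Coupon per period c = face * coupon_rate / m = 3.100000
Periods per year m = 2; per-period yield y/m = 0.027500
Number of cashflows N = 4
Cashflows (t years, CF_t, discount factor 1/(1+y/m)^(m*t), PV):
  t = 0.5000: CF_t = 3.100000, DF = 0.973236, PV = 3.017032
  t = 1.0000: CF_t = 3.100000, DF = 0.947188, PV = 2.936284
  t = 1.5000: CF_t = 3.100000, DF = 0.921838, PV = 2.857697
  t = 2.0000: CF_t = 103.100000, DF = 0.897166, PV = 92.497787
Price P = sum_t PV_t = 101.308800
First compute Macaulay numerator sum_t t * PV_t:
  t * PV_t at t = 0.5000: 1.508516
  t * PV_t at t = 1.0000: 2.936284
  t * PV_t at t = 1.5000: 4.286546
  t * PV_t at t = 2.0000: 184.995574
Macaulay duration D = 193.726920 / 101.308800 = 1.912242
Modified duration = D / (1 + y/m) = 1.912242 / (1 + 0.027500) = 1.861063


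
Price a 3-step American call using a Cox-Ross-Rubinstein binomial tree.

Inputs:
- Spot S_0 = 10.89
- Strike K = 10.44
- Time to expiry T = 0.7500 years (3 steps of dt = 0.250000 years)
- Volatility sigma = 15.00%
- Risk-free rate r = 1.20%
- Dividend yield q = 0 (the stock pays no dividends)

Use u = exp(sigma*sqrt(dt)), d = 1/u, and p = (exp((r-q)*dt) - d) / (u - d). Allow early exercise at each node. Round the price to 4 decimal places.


Answer: Price = V(0,0) = 0.8828

Derivation:
dt = T/N = 0.250000
u = exp(sigma*sqrt(dt)) = 1.077884; d = 1/u = 0.927743
p = (exp((r-q)*dt) - d) / (u - d) = 0.501270
Discount per step: exp(-r*dt) = 0.997004
Stock lattice S(k, i) with i counting down-moves:
  k=0: S(0,0) = 10.8900
  k=1: S(1,0) = 11.7382; S(1,1) = 10.1031
  k=2: S(2,0) = 12.6524; S(2,1) = 10.8900; S(2,2) = 9.3731
  k=3: S(3,0) = 13.6378; S(3,1) = 11.7382; S(3,2) = 10.1031; S(3,3) = 8.6958
Terminal payoffs V(N, i) = max(S_T - K, 0):
  V(3,0) = 3.197794; V(3,1) = 1.298158; V(3,2) = 0.000000; V(3,3) = 0.000000
Backward induction: V(k, i) = exp(-r*dt) * [p * V(k+1, i) + (1-p) * V(k+1, i+1)]; then take max(V_cont, immediate exercise) for American.
  V(2,0) = exp(-r*dt) * [p*3.197794 + (1-p)*1.298158] = 2.243648; exercise = 2.212375; V(2,0) = max -> 2.243648
  V(2,1) = exp(-r*dt) * [p*1.298158 + (1-p)*0.000000] = 0.648779; exercise = 0.450000; V(2,1) = max -> 0.648779
  V(2,2) = exp(-r*dt) * [p*0.000000 + (1-p)*0.000000] = 0.000000; exercise = 0.000000; V(2,2) = max -> 0.000000
  V(1,0) = exp(-r*dt) * [p*2.243648 + (1-p)*0.648779] = 1.443901; exercise = 1.298158; V(1,0) = max -> 1.443901
  V(1,1) = exp(-r*dt) * [p*0.648779 + (1-p)*0.000000] = 0.324239; exercise = 0.000000; V(1,1) = max -> 0.324239
  V(0,0) = exp(-r*dt) * [p*1.443901 + (1-p)*0.324239] = 0.882839; exercise = 0.450000; V(0,0) = max -> 0.882839


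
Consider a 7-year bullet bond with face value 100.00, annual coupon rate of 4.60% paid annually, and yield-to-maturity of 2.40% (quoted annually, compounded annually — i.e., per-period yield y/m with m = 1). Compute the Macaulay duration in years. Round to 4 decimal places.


Answer: Macaulay duration = 6.2042 years

Derivation:
Coupon per period c = face * coupon_rate / m = 4.600000
Periods per year m = 1; per-period yield y/m = 0.024000
Number of cashflows N = 7
Cashflows (t years, CF_t, discount factor 1/(1+y/m)^(m*t), PV):
  t = 1.0000: CF_t = 4.600000, DF = 0.976562, PV = 4.492188
  t = 2.0000: CF_t = 4.600000, DF = 0.953674, PV = 4.386902
  t = 3.0000: CF_t = 4.600000, DF = 0.931323, PV = 4.284084
  t = 4.0000: CF_t = 4.600000, DF = 0.909495, PV = 4.183676
  t = 5.0000: CF_t = 4.600000, DF = 0.888178, PV = 4.085621
  t = 6.0000: CF_t = 4.600000, DF = 0.867362, PV = 3.989864
  t = 7.0000: CF_t = 104.600000, DF = 0.847033, PV = 88.599646
Price P = sum_t PV_t = 114.021980
Macaulay numerator sum_t t * PV_t:
  t * PV_t at t = 1.0000: 4.492188
  t * PV_t at t = 2.0000: 8.773804
  t * PV_t at t = 3.0000: 12.852252
  t * PV_t at t = 4.0000: 16.734703
  t * PV_t at t = 5.0000: 20.428104
  t * PV_t at t = 6.0000: 23.939184
  t * PV_t at t = 7.0000: 620.197524
Macaulay duration D = (sum_t t * PV_t) / P = 707.417757 / 114.021980 = 6.204223


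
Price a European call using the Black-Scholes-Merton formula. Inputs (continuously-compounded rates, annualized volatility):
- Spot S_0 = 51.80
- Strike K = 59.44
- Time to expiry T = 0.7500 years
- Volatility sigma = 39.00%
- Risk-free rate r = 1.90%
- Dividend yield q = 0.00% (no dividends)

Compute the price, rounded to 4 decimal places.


d1 = (ln(S/K) + (r - q + 0.5*sigma^2) * T) / (sigma * sqrt(T)) = -0.19626875
d2 = d1 - sigma * sqrt(T) = -0.53401865
exp(-rT) = 0.98585105; exp(-qT) = 1.00000000
C = S_0 * exp(-qT) * N(d1) - K * exp(-rT) * N(d2)
N(d1) = 0.42219991; N(d2) = 0.29666431
C = 51.8000 * 1.00000000 * 0.42219991 - 59.4400 * 0.98585105 * 0.29666431 = 4.4857

Answer: Price = 4.4857


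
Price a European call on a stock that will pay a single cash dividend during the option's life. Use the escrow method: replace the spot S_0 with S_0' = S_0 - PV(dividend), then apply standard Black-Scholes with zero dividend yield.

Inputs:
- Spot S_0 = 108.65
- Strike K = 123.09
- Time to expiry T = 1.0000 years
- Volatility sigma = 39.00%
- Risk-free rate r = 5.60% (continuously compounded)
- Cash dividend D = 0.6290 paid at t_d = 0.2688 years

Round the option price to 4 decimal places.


PV(D) = D * exp(-r * t_d) = 0.6290 * 0.98505993 = 0.61960269
S_0' = S_0 - PV(D) = 108.6500 - 0.61960269 = 108.03039731
d1 = (ln(S_0'/K) + (r + sigma^2/2)*T) / (sigma*sqrt(T)) = 0.00396628
d2 = d1 - sigma*sqrt(T) = -0.38603372
exp(-rT) = 0.94553914
N(d1) = 0.50158231; N(d2) = 0.34973585
C = S_0' * N(d1) - K * exp(-rT) * N(d2) = 108.03039731 * 0.50158231 - 123.0900 * 0.94553914 * 0.34973585 = 13.4816

Answer: Price = 13.4816


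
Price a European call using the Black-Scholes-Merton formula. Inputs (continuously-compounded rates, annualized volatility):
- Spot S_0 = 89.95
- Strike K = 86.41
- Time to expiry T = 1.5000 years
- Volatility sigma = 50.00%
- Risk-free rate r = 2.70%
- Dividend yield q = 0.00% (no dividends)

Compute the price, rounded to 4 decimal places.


d1 = (ln(S/K) + (r - q + 0.5*sigma^2) * T) / (sigma * sqrt(T)) = 0.43788802
d2 = d1 - sigma * sqrt(T) = -0.17448442
exp(-rT) = 0.96030916; exp(-qT) = 1.00000000
C = S_0 * exp(-qT) * N(d1) - K * exp(-rT) * N(d2)
N(d1) = 0.66926627; N(d2) = 0.43074239
C = 89.9500 * 1.00000000 * 0.66926627 - 86.4100 * 0.96030916 * 0.43074239 = 24.4574

Answer: Price = 24.4574


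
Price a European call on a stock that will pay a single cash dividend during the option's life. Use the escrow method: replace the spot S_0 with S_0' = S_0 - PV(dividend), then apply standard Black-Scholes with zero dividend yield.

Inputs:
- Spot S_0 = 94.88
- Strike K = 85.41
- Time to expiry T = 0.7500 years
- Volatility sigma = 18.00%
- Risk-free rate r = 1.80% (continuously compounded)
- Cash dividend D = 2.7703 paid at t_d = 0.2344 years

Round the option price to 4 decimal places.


Answer: Price = 10.2772

Derivation:
PV(D) = D * exp(-r * t_d) = 2.7703 * 0.99578969 = 2.75863617
S_0' = S_0 - PV(D) = 94.8800 - 2.75863617 = 92.12136383
d1 = (ln(S_0'/K) + (r + sigma^2/2)*T) / (sigma*sqrt(T)) = 0.64979932
d2 = d1 - sigma*sqrt(T) = 0.49391475
exp(-rT) = 0.98659072
N(d1) = 0.74208907; N(d2) = 0.68931681
C = S_0' * N(d1) - K * exp(-rT) * N(d2) = 92.12136383 * 0.74208907 - 85.4100 * 0.98659072 * 0.68931681 = 10.2772


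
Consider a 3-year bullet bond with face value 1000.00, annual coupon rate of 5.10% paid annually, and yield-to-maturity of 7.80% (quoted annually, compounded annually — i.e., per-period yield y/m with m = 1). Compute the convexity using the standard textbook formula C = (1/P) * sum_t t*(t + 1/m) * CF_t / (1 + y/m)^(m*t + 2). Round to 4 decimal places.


Answer: Convexity = 9.6450

Derivation:
Coupon per period c = face * coupon_rate / m = 51.000000
Periods per year m = 1; per-period yield y/m = 0.078000
Number of cashflows N = 3
Cashflows (t years, CF_t, discount factor 1/(1+y/m)^(m*t), PV):
  t = 1.0000: CF_t = 51.000000, DF = 0.927644, PV = 47.309833
  t = 2.0000: CF_t = 51.000000, DF = 0.860523, PV = 43.886673
  t = 3.0000: CF_t = 1051.000000, DF = 0.798259, PV = 838.970004
Price P = sum_t PV_t = 930.166509
Convexity numerator sum_t t*(t + 1/m) * CF_t / (1+y/m)^(m*t + 2):
  t = 1.0000: term = 81.422398
  t = 2.0000: term = 226.592945
  t = 3.0000: term = 8663.435728
Convexity = (1/P) * sum = 8971.451071 / 930.166509 = 9.644995


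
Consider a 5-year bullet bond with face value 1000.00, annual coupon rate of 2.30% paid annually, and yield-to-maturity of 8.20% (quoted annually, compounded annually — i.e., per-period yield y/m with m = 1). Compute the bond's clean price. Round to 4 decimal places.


Answer: Price = 765.6666

Derivation:
Coupon per period c = face * coupon_rate / m = 23.000000
Periods per year m = 1; per-period yield y/m = 0.082000
Number of cashflows N = 5
Cashflows (t years, CF_t, discount factor 1/(1+y/m)^(m*t), PV):
  t = 1.0000: CF_t = 23.000000, DF = 0.924214, PV = 21.256932
  t = 2.0000: CF_t = 23.000000, DF = 0.854172, PV = 19.645963
  t = 3.0000: CF_t = 23.000000, DF = 0.789438, PV = 18.157082
  t = 4.0000: CF_t = 23.000000, DF = 0.729610, PV = 16.781037
  t = 5.0000: CF_t = 1023.000000, DF = 0.674316, PV = 689.825636
Price P = sum_t PV_t = 765.666649


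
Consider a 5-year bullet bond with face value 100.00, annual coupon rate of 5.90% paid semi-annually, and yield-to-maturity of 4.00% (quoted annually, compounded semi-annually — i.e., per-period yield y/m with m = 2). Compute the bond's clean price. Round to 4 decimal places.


Answer: Price = 108.5335

Derivation:
Coupon per period c = face * coupon_rate / m = 2.950000
Periods per year m = 2; per-period yield y/m = 0.020000
Number of cashflows N = 10
Cashflows (t years, CF_t, discount factor 1/(1+y/m)^(m*t), PV):
  t = 0.5000: CF_t = 2.950000, DF = 0.980392, PV = 2.892157
  t = 1.0000: CF_t = 2.950000, DF = 0.961169, PV = 2.835448
  t = 1.5000: CF_t = 2.950000, DF = 0.942322, PV = 2.779851
  t = 2.0000: CF_t = 2.950000, DF = 0.923845, PV = 2.725344
  t = 2.5000: CF_t = 2.950000, DF = 0.905731, PV = 2.671906
  t = 3.0000: CF_t = 2.950000, DF = 0.887971, PV = 2.619516
  t = 3.5000: CF_t = 2.950000, DF = 0.870560, PV = 2.568153
  t = 4.0000: CF_t = 2.950000, DF = 0.853490, PV = 2.517797
  t = 4.5000: CF_t = 2.950000, DF = 0.836755, PV = 2.468428
  t = 5.0000: CF_t = 102.950000, DF = 0.820348, PV = 84.454857
Price P = sum_t PV_t = 108.533456


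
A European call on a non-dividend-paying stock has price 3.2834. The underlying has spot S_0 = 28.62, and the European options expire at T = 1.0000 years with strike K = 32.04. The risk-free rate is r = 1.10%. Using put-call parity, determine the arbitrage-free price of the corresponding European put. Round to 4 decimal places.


Put-call parity: C - P = S_0 * exp(-qT) - K * exp(-rT).
S_0 * exp(-qT) = 28.6200 * 1.00000000 = 28.62000000
K * exp(-rT) = 32.0400 * 0.98906028 = 31.68949133
P = C - S*exp(-qT) + K*exp(-rT)
P = 3.2834 - 28.62000000 + 31.68949133 = 6.3529

Answer: Put price = 6.3529


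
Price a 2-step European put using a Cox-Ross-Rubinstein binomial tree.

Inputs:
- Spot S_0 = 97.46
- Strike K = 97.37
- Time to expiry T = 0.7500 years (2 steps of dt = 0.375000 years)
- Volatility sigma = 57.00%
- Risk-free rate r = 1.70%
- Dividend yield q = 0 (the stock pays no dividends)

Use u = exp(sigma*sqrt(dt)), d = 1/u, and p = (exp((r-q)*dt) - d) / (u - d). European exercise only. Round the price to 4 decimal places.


Answer: Price = V(0,0) = 16.0906

Derivation:
dt = T/N = 0.375000
u = exp(sigma*sqrt(dt)) = 1.417723; d = 1/u = 0.705356
p = (exp((r-q)*dt) - d) / (u - d) = 0.422590
Discount per step: exp(-r*dt) = 0.993645
Stock lattice S(k, i) with i counting down-moves:
  k=0: S(0,0) = 97.4600
  k=1: S(1,0) = 138.1713; S(1,1) = 68.7440
  k=2: S(2,0) = 195.8887; S(2,1) = 97.4600; S(2,2) = 48.4890
Terminal payoffs V(N, i) = max(K - S_T, 0):
  V(2,0) = 0.000000; V(2,1) = 0.000000; V(2,2) = 48.880976
Backward induction: V(k, i) = exp(-r*dt) * [p * V(k+1, i) + (1-p) * V(k+1, i+1)].
  V(1,0) = exp(-r*dt) * [p*0.000000 + (1-p)*0.000000] = 0.000000
  V(1,1) = exp(-r*dt) * [p*0.000000 + (1-p)*48.880976] = 28.045012
  V(0,0) = exp(-r*dt) * [p*0.000000 + (1-p)*28.045012] = 16.090569


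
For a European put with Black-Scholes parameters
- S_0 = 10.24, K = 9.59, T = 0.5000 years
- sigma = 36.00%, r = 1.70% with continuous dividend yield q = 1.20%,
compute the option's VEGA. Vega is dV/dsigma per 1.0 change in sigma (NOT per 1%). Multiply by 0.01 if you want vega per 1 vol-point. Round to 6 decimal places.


Answer: Vega = 2.656170

Derivation:
d1 = 0.3947255893; d2 = 0.1401671480
phi(d1) = 0.3690427904; exp(-qT) = 0.9940179641; exp(-rT) = 0.9915360229
Vega = S * exp(-qT) * phi(d1) * sqrt(T) = 10.2400 * 0.9940179641 * 0.3690427904 * 0.7071067812 = 2.656170


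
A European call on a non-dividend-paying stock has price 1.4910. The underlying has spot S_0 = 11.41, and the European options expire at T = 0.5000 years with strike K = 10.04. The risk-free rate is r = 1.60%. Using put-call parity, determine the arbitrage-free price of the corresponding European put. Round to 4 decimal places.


Put-call parity: C - P = S_0 * exp(-qT) - K * exp(-rT).
S_0 * exp(-qT) = 11.4100 * 1.00000000 = 11.41000000
K * exp(-rT) = 10.0400 * 0.99203191 = 9.96000042
P = C - S*exp(-qT) + K*exp(-rT)
P = 1.4910 - 11.41000000 + 9.96000042 = 0.0410

Answer: Put price = 0.0410


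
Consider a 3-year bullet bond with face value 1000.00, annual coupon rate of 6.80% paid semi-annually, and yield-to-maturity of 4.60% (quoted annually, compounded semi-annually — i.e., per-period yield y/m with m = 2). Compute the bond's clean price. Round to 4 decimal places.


Coupon per period c = face * coupon_rate / m = 34.000000
Periods per year m = 2; per-period yield y/m = 0.023000
Number of cashflows N = 6
Cashflows (t years, CF_t, discount factor 1/(1+y/m)^(m*t), PV):
  t = 0.5000: CF_t = 34.000000, DF = 0.977517, PV = 33.235582
  t = 1.0000: CF_t = 34.000000, DF = 0.955540, PV = 32.488350
  t = 1.5000: CF_t = 34.000000, DF = 0.934056, PV = 31.757917
  t = 2.0000: CF_t = 34.000000, DF = 0.913056, PV = 31.043908
  t = 2.5000: CF_t = 34.000000, DF = 0.892528, PV = 30.345951
  t = 3.0000: CF_t = 1034.000000, DF = 0.872461, PV = 902.125038
Price P = sum_t PV_t = 1060.996745

Answer: Price = 1060.9967


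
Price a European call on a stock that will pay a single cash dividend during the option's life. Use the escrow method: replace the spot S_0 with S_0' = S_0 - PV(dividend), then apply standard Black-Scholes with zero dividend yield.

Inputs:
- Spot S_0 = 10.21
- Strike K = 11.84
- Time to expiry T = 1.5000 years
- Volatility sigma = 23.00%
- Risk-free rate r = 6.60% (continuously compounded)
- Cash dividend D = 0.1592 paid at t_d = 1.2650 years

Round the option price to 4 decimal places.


PV(D) = D * exp(-r * t_d) = 0.1592 * 0.91990029 = 0.14644813
S_0' = S_0 - PV(D) = 10.2100 - 0.14644813 = 10.06355187
d1 = (ln(S_0'/K) + (r + sigma^2/2)*T) / (sigma*sqrt(T)) = -0.08480367
d2 = d1 - sigma*sqrt(T) = -0.36649499
exp(-rT) = 0.90574271
N(d1) = 0.46620874; N(d2) = 0.35699787
C = S_0' * N(d1) - K * exp(-rT) * N(d2) = 10.06355187 * 0.46620874 - 11.8400 * 0.90574271 * 0.35699787 = 0.8633

Answer: Price = 0.8633


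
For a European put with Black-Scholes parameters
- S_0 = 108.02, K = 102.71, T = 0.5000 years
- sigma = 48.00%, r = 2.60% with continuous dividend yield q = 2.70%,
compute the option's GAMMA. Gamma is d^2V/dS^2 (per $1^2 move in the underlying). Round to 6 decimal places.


Answer: Gamma = 0.010210

Derivation:
d1 = 0.3167452770; d2 = -0.0226659779
phi(d1) = 0.3794234867; exp(-qT) = 0.9865907163; exp(-rT) = 0.9870841350
Gamma = exp(-qT) * phi(d1) / (S * sigma * sqrt(T)) = 0.9865907163 * 0.3794234867 / (108.0200 * 0.4800 * 0.7071067812) = 0.010210


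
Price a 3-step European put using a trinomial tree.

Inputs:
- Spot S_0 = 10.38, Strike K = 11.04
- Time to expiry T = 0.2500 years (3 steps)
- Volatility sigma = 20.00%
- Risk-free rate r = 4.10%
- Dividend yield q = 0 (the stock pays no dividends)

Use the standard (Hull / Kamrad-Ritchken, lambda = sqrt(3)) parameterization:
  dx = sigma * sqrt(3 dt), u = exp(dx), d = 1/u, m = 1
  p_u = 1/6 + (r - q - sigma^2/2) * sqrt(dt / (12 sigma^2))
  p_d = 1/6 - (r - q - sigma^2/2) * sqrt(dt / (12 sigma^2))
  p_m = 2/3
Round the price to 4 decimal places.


Answer: Price = V(0,0) = 0.7693

Derivation:
dt = T/N = 0.083333; dx = sigma*sqrt(3*dt) = 0.100000
u = exp(dx) = 1.105171; d = 1/u = 0.904837
p_u = 0.175417, p_m = 0.666667, p_d = 0.157917
Discount per step: exp(-r*dt) = 0.996589
Stock lattice S(k, j) with j the centered position index:
  k=0: S(0,+0) = 10.3800
  k=1: S(1,-1) = 9.3922; S(1,+0) = 10.3800; S(1,+1) = 11.4717
  k=2: S(2,-2) = 8.4984; S(2,-1) = 9.3922; S(2,+0) = 10.3800; S(2,+1) = 11.4717; S(2,+2) = 12.6782
  k=3: S(3,-3) = 7.6897; S(3,-2) = 8.4984; S(3,-1) = 9.3922; S(3,+0) = 10.3800; S(3,+1) = 11.4717; S(3,+2) = 12.6782; S(3,+3) = 14.0115
Terminal payoffs V(N, j) = max(K - S_T, 0):
  V(3,-3) = 3.350307; V(3,-2) = 2.541575; V(3,-1) = 1.647788; V(3,+0) = 0.660000; V(3,+1) = 0.000000; V(3,+2) = 0.000000; V(3,+3) = 0.000000
Backward induction: V(k, j) = exp(-r*dt) * [p_u * V(k+1, j+1) + p_m * V(k+1, j) + p_d * V(k+1, j-1)]
  V(2,-2) = exp(-r*dt) * [p_u*1.647788 + p_m*2.541575 + p_d*3.350307] = 2.503932
  V(2,-1) = exp(-r*dt) * [p_u*0.660000 + p_m*1.647788 + p_d*2.541575] = 1.610146
  V(2,+0) = exp(-r*dt) * [p_u*0.000000 + p_m*0.660000 + p_d*1.647788] = 0.697825
  V(2,+1) = exp(-r*dt) * [p_u*0.000000 + p_m*0.000000 + p_d*0.660000] = 0.103870
  V(2,+2) = exp(-r*dt) * [p_u*0.000000 + p_m*0.000000 + p_d*0.000000] = 0.000000
  V(1,-1) = exp(-r*dt) * [p_u*0.697825 + p_m*1.610146 + p_d*2.503932] = 1.585826
  V(1,+0) = exp(-r*dt) * [p_u*0.103870 + p_m*0.697825 + p_d*1.610146] = 0.735190
  V(1,+1) = exp(-r*dt) * [p_u*0.000000 + p_m*0.103870 + p_d*0.697825] = 0.178832
  V(0,+0) = exp(-r*dt) * [p_u*0.178832 + p_m*0.735190 + p_d*1.585826] = 0.769292


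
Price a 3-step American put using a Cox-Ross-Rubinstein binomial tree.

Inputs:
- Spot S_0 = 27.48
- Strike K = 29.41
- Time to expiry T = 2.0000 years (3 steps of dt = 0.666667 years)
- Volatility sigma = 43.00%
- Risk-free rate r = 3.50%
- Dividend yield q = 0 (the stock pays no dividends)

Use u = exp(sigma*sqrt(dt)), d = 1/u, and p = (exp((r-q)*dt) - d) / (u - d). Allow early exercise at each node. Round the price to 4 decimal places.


dt = T/N = 0.666667
u = exp(sigma*sqrt(dt)) = 1.420620; d = 1/u = 0.703918
p = (exp((r-q)*dt) - d) / (u - d) = 0.446057
Discount per step: exp(-r*dt) = 0.976937
Stock lattice S(k, i) with i counting down-moves:
  k=0: S(0,0) = 27.4800
  k=1: S(1,0) = 39.0386; S(1,1) = 19.3437
  k=2: S(2,0) = 55.4591; S(2,1) = 27.4800; S(2,2) = 13.6164
  k=3: S(3,0) = 78.7863; S(3,1) = 39.0386; S(3,2) = 19.3437; S(3,3) = 9.5848
Terminal payoffs V(N, i) = max(K - S_T, 0):
  V(3,0) = 0.000000; V(3,1) = 0.000000; V(3,2) = 10.066336; V(3,3) = 19.825206
Backward induction: V(k, i) = exp(-r*dt) * [p * V(k+1, i) + (1-p) * V(k+1, i+1)]; then take max(V_cont, immediate exercise) for American.
  V(2,0) = exp(-r*dt) * [p*0.000000 + (1-p)*0.000000] = 0.000000; exercise = 0.000000; V(2,0) = max -> 0.000000
  V(2,1) = exp(-r*dt) * [p*0.000000 + (1-p)*10.066336] = 5.447576; exercise = 1.930000; V(2,1) = max -> 5.447576
  V(2,2) = exp(-r*dt) * [p*10.066336 + (1-p)*19.825206] = 15.115359; exercise = 15.793648; V(2,2) = max -> 15.793648
  V(1,0) = exp(-r*dt) * [p*0.000000 + (1-p)*5.447576] = 2.948052; exercise = 0.000000; V(1,0) = max -> 2.948052
  V(1,1) = exp(-r*dt) * [p*5.447576 + (1-p)*15.793648] = 10.920897; exercise = 10.066336; V(1,1) = max -> 10.920897
  V(0,0) = exp(-r*dt) * [p*2.948052 + (1-p)*10.920897] = 7.194707; exercise = 1.930000; V(0,0) = max -> 7.194707

Answer: Price = V(0,0) = 7.1947


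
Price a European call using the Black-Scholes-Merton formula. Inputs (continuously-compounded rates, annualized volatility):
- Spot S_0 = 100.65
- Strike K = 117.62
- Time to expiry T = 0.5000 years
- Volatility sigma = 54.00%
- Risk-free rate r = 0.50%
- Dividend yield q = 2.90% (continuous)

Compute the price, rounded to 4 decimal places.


d1 = (ln(S/K) + (r - q + 0.5*sigma^2) * T) / (sigma * sqrt(T)) = -0.24856096
d2 = d1 - sigma * sqrt(T) = -0.63039862
exp(-rT) = 0.99750312; exp(-qT) = 0.98560462
C = S_0 * exp(-qT) * N(d1) - K * exp(-rT) * N(d2)
N(d1) = 0.40185020; N(d2) = 0.26421691
C = 100.6500 * 0.98560462 * 0.40185020 - 117.6200 * 0.99750312 * 0.26421691 = 8.8644

Answer: Price = 8.8644


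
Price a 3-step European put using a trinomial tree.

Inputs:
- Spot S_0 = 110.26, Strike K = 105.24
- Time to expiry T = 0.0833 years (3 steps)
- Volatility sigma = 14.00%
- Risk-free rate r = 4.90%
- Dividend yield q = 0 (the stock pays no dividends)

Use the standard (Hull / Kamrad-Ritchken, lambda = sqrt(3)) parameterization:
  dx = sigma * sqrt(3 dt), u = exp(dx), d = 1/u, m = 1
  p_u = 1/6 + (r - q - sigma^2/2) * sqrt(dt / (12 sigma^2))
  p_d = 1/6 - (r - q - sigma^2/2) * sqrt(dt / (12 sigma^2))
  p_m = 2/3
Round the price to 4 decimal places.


Answer: Price = V(0,0) = 0.1926

Derivation:
dt = T/N = 0.027767; dx = sigma*sqrt(3*dt) = 0.040406
u = exp(dx) = 1.041234; d = 1/u = 0.960399
p_u = 0.180135, p_m = 0.666667, p_d = 0.153198
Discount per step: exp(-r*dt) = 0.998640
Stock lattice S(k, j) with j the centered position index:
  k=0: S(0,+0) = 110.2600
  k=1: S(1,-1) = 105.8936; S(1,+0) = 110.2600; S(1,+1) = 114.8064
  k=2: S(2,-2) = 101.7001; S(2,-1) = 105.8936; S(2,+0) = 110.2600; S(2,+1) = 114.8064; S(2,+2) = 119.5404
  k=3: S(3,-3) = 97.6727; S(3,-2) = 101.7001; S(3,-1) = 105.8936; S(3,+0) = 110.2600; S(3,+1) = 114.8064; S(3,+2) = 119.5404; S(3,+3) = 124.4695
Terminal payoffs V(N, j) = max(K - S_T, 0):
  V(3,-3) = 7.567318; V(3,-2) = 3.539894; V(3,-1) = 0.000000; V(3,+0) = 0.000000; V(3,+1) = 0.000000; V(3,+2) = 0.000000; V(3,+3) = 0.000000
Backward induction: V(k, j) = exp(-r*dt) * [p_u * V(k+1, j+1) + p_m * V(k+1, j) + p_d * V(k+1, j-1)]
  V(2,-2) = exp(-r*dt) * [p_u*0.000000 + p_m*3.539894 + p_d*7.567318] = 3.514442
  V(2,-1) = exp(-r*dt) * [p_u*0.000000 + p_m*0.000000 + p_d*3.539894] = 0.541567
  V(2,+0) = exp(-r*dt) * [p_u*0.000000 + p_m*0.000000 + p_d*0.000000] = 0.000000
  V(2,+1) = exp(-r*dt) * [p_u*0.000000 + p_m*0.000000 + p_d*0.000000] = 0.000000
  V(2,+2) = exp(-r*dt) * [p_u*0.000000 + p_m*0.000000 + p_d*0.000000] = 0.000000
  V(1,-1) = exp(-r*dt) * [p_u*0.000000 + p_m*0.541567 + p_d*3.514442] = 0.898227
  V(1,+0) = exp(-r*dt) * [p_u*0.000000 + p_m*0.000000 + p_d*0.541567] = 0.082854
  V(1,+1) = exp(-r*dt) * [p_u*0.000000 + p_m*0.000000 + p_d*0.000000] = 0.000000
  V(0,+0) = exp(-r*dt) * [p_u*0.000000 + p_m*0.082854 + p_d*0.898227] = 0.192580
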